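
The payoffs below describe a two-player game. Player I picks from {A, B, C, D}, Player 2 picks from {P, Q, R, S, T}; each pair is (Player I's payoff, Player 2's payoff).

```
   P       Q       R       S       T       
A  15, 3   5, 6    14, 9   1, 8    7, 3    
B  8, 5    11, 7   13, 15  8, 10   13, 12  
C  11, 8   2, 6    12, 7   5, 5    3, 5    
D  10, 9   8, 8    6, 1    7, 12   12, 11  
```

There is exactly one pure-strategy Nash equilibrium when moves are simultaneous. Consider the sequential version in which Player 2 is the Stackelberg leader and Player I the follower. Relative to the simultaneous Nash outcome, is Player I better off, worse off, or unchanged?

Solve by backward induction (Player 2 leads).
- P → Player I plays A (best of 15, 8, 11, 10); Player 2 gets 3.
- Q → Player I plays B (best of 5, 11, 2, 8); Player 2 gets 7.
- R → Player I plays A (best of 14, 13, 12, 6); Player 2 gets 9.
- S → Player I plays B (best of 1, 8, 5, 7); Player 2 gets 10.
- T → Player I plays B (best of 7, 13, 3, 12); Player 2 gets 12.
Maximizing over 3, 7, 9, 10, 12, Player 2 chooses T. Subgame-perfect outcome: (B, T) with payoffs (13, 12).
Under simultaneous play:
Player I's best replies: P→A; Q→B; R→A; S→B; T→B.
Player 2's best replies: A→R; B→R; C→P; D→S.
The unique mutual best reply is (A, R), giving (14, 9).
Player I earns 13 sequentially versus 14 at the Nash outcome: worse off.

worse off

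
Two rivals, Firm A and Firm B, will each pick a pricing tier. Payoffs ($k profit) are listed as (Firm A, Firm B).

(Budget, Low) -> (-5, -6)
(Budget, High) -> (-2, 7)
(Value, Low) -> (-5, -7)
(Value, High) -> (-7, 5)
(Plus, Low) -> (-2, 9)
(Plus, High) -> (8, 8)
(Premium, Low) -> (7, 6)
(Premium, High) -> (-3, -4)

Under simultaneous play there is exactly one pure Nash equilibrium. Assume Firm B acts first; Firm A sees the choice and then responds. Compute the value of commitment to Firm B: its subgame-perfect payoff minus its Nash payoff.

Firm A best-responds to each possible Firm B move:
- Low: Firm A compares -5, -5, -2, 7 and picks Premium; Firm B would get 6.
- High: Firm A compares -2, -7, 8, -3 and picks Plus; Firm B would get 8.
Maximizing over 6, 8, Firm B chooses High. Subgame-perfect outcome: (Plus, High) with payoffs (8, 8).
Under simultaneous play:
Firm A's best replies: Low→Premium; High→Plus.
Firm B's best replies: Budget→High; Value→High; Plus→Low; Premium→Low.
The unique mutual best reply is (Premium, Low), giving (7, 6).
Firm B's commitment gain: 8 − 6 = 2.

2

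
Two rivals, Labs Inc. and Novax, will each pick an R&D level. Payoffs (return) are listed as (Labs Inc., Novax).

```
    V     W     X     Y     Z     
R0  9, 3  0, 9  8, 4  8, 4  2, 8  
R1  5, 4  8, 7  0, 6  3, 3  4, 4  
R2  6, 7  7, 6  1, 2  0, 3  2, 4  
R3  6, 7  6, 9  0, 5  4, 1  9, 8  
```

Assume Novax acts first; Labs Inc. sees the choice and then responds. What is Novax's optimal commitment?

Z

Solve by backward induction (Novax leads).
- V: Labs Inc. compares 9, 5, 6, 6 and picks R0; Novax would get 3.
- W: Labs Inc. compares 0, 8, 7, 6 and picks R1; Novax would get 7.
- X: Labs Inc. compares 8, 0, 1, 0 and picks R0; Novax would get 4.
- Y: Labs Inc. compares 8, 3, 0, 4 and picks R0; Novax would get 4.
- Z: Labs Inc. compares 2, 4, 2, 9 and picks R3; Novax would get 8.
Maximizing over 3, 7, 4, 4, 8, Novax chooses Z. Subgame-perfect outcome: (R3, Z) with payoffs (9, 8).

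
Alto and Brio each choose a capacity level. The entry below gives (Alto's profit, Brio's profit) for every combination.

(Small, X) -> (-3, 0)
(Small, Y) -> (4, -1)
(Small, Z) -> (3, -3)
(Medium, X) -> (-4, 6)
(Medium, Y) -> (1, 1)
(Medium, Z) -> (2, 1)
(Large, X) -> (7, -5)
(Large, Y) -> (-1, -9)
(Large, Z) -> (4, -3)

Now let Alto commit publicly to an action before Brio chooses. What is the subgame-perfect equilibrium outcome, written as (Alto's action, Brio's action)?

Brio best-responds to each possible Alto move:
- Small: BR = X, leader payoff -3.
- Medium: BR = X, leader payoff -4.
- Large: BR = Z, leader payoff 4.
Maximizing over -3, -4, 4, Alto chooses Large. Subgame-perfect outcome: (Large, Z) with payoffs (4, -3).

(Large, Z)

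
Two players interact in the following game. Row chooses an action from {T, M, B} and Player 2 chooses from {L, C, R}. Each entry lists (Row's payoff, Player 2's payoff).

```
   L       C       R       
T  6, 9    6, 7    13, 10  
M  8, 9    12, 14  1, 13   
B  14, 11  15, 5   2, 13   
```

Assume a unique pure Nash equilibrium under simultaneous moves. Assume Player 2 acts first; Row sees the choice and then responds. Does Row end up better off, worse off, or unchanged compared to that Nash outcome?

Row best-responds to each possible Player 2 move:
- L: Row compares 6, 8, 14 and picks B; Player 2 would get 11.
- C: Row compares 6, 12, 15 and picks B; Player 2 would get 5.
- R: Row compares 13, 1, 2 and picks T; Player 2 would get 10.
Player 2's induced payoffs are 11, 5, 10, so Player 2 commits to L. Subgame-perfect outcome: (B, L) with payoffs (14, 11).
Now find the simultaneous Nash equilibrium.
Row's best replies: L→B; C→B; R→T.
Player 2's best replies: T→R; M→C; B→R.
Only (T, R) has each player best-responding; Nash payoffs (13, 10).
Row earns 14 sequentially versus 13 at the Nash outcome: better off.

better off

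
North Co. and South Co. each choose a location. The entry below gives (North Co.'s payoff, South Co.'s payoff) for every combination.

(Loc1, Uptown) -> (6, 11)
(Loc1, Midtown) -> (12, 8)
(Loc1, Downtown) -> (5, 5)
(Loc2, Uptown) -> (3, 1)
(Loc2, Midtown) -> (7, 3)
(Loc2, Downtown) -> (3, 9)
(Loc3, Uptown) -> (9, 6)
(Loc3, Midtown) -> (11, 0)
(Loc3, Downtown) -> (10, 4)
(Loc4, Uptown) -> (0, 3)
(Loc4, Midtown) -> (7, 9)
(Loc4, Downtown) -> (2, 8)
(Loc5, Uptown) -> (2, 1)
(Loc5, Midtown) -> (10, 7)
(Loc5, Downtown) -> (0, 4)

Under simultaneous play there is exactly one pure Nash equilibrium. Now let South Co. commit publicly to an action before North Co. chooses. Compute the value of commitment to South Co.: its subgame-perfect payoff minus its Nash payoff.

Backward induction with South Co. moving first.
- Uptown → North Co. plays Loc3 (best of 6, 3, 9, 0, 2); South Co. gets 6.
- Midtown → North Co. plays Loc1 (best of 12, 7, 11, 7, 10); South Co. gets 8.
- Downtown → North Co. plays Loc3 (best of 5, 3, 10, 2, 0); South Co. gets 4.
Maximizing over 6, 8, 4, South Co. chooses Midtown. Subgame-perfect outcome: (Loc1, Midtown) with payoffs (12, 8).
Now find the simultaneous Nash equilibrium.
North Co.'s best replies: Uptown→Loc3; Midtown→Loc1; Downtown→Loc3.
South Co.'s best replies: Loc1→Uptown; Loc2→Downtown; Loc3→Uptown; Loc4→Midtown; Loc5→Midtown.
The unique mutual best reply is (Loc3, Uptown), giving (9, 6).
South Co.'s commitment gain: 8 − 6 = 2.

2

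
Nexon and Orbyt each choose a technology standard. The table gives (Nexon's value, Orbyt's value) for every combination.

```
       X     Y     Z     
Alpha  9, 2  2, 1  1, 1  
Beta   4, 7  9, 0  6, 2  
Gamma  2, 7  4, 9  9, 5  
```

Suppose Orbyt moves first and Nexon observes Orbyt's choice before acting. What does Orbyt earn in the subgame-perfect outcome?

5

Solve by backward induction (Orbyt leads).
- X: Nexon compares 9, 4, 2 and picks Alpha; Orbyt would get 2.
- Y: Nexon compares 2, 9, 4 and picks Beta; Orbyt would get 0.
- Z: Nexon compares 1, 6, 9 and picks Gamma; Orbyt would get 5.
Among 2, 0, 5, the best is 5 at Z. Subgame-perfect outcome: (Gamma, Z) with payoffs (9, 5).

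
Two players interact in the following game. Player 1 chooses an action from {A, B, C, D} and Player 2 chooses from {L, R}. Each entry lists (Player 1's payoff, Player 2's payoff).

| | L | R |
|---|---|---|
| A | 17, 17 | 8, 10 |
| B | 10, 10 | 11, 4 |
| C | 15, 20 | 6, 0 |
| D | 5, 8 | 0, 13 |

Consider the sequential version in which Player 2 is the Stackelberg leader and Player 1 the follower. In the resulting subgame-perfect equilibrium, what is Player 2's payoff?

17

Solve by backward induction (Player 2 leads).
- L: BR = A, leader payoff 17.
- R: BR = B, leader payoff 4.
Player 2's induced payoffs are 17, 4, so Player 2 commits to L. Subgame-perfect outcome: (A, L) with payoffs (17, 17).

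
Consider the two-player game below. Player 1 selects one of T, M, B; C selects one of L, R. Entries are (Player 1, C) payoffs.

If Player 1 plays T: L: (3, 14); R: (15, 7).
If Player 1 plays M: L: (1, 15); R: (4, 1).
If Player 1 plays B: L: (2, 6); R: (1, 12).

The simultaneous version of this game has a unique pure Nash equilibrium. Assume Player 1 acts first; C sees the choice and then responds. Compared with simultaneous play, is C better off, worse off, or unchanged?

Backward induction with Player 1 moving first.
- T → C plays L (best of 14, 7); Player 1 gets 3.
- M → C plays L (best of 15, 1); Player 1 gets 1.
- B → C plays R (best of 6, 12); Player 1 gets 1.
Maximizing over 3, 1, 1, Player 1 chooses T. Subgame-perfect outcome: (T, L) with payoffs (3, 14).
For the simultaneous game, intersect best replies.
Player 1's best replies: L→T; R→T.
C's best replies: T→L; M→L; B→R.
The unique mutual best reply is (T, L), giving (3, 14).
C earns 14 sequentially versus 14 at the Nash outcome: unchanged.

unchanged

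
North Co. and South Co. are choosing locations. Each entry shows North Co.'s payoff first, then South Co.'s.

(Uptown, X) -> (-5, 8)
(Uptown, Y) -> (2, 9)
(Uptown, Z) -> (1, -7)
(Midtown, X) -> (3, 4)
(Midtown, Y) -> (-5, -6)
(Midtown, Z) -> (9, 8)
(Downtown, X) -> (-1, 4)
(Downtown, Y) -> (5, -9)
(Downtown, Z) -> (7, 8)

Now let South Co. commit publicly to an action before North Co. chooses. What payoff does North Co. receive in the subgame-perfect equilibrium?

Solve by backward induction (South Co. leads).
- X: BR = Midtown, leader payoff 4.
- Y: BR = Downtown, leader payoff -9.
- Z: BR = Midtown, leader payoff 8.
South Co.'s induced payoffs are 4, -9, 8, so South Co. commits to Z. Subgame-perfect outcome: (Midtown, Z) with payoffs (9, 8).

9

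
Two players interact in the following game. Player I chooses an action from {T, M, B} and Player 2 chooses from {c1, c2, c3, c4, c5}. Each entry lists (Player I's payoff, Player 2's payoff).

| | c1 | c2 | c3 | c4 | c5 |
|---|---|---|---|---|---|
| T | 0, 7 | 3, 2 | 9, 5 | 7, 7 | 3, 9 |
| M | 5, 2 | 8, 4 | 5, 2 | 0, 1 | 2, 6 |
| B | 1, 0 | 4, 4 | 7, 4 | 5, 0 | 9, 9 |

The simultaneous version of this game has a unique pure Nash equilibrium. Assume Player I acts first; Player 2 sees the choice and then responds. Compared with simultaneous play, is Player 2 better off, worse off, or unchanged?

unchanged

Work backward from Player 2's decision.
- T: BR = c5, leader payoff 3.
- M: BR = c5, leader payoff 2.
- B: BR = c5, leader payoff 9.
Maximizing over 3, 2, 9, Player I chooses B. Subgame-perfect outcome: (B, c5) with payoffs (9, 9).
For the simultaneous game, intersect best replies.
Player I's best replies: c1→M; c2→M; c3→T; c4→T; c5→B.
Player 2's best replies: T→c5; M→c5; B→c5.
The unique mutual best reply is (B, c5), giving (9, 9).
Player 2 earns 9 sequentially versus 9 at the Nash outcome: unchanged.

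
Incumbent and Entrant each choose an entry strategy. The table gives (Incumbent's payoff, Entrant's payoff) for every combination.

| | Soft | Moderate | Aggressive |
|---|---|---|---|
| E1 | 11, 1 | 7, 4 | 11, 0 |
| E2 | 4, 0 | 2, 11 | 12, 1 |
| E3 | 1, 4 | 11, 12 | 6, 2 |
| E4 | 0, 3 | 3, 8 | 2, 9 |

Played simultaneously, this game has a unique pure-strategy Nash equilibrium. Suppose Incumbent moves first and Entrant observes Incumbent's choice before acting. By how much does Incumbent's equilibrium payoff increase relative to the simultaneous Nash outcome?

Backward induction with Incumbent moving first.
- E1 → Entrant plays Moderate (best of 1, 4, 0); Incumbent gets 7.
- E2 → Entrant plays Moderate (best of 0, 11, 1); Incumbent gets 2.
- E3 → Entrant plays Moderate (best of 4, 12, 2); Incumbent gets 11.
- E4 → Entrant plays Aggressive (best of 3, 8, 9); Incumbent gets 2.
Maximizing over 7, 2, 11, 2, Incumbent chooses E3. Subgame-perfect outcome: (E3, Moderate) with payoffs (11, 12).
Now find the simultaneous Nash equilibrium.
Incumbent's best replies: Soft→E1; Moderate→E3; Aggressive→E2.
Entrant's best replies: E1→Moderate; E2→Moderate; E3→Moderate; E4→Aggressive.
Only (E3, Moderate) has each player best-responding; Nash payoffs (11, 12).
Incumbent's commitment gain: 11 − 11 = 0.

0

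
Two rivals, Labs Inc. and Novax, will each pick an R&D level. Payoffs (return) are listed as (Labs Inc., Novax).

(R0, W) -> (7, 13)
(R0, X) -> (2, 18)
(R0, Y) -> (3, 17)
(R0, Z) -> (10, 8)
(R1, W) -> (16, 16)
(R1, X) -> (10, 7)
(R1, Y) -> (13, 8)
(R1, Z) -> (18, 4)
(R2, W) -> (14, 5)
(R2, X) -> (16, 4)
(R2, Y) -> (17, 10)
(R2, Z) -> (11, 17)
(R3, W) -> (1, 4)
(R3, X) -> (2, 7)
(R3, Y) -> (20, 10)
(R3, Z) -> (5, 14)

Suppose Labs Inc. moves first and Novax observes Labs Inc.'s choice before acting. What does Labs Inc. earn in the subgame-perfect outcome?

Work backward from Novax's decision.
- R0 → Novax plays X (best of 13, 18, 17, 8); Labs Inc. gets 2.
- R1 → Novax plays W (best of 16, 7, 8, 4); Labs Inc. gets 16.
- R2 → Novax plays Z (best of 5, 4, 10, 17); Labs Inc. gets 11.
- R3 → Novax plays Z (best of 4, 7, 10, 14); Labs Inc. gets 5.
Among 2, 16, 11, 5, the best is 16 at R1. Subgame-perfect outcome: (R1, W) with payoffs (16, 16).

16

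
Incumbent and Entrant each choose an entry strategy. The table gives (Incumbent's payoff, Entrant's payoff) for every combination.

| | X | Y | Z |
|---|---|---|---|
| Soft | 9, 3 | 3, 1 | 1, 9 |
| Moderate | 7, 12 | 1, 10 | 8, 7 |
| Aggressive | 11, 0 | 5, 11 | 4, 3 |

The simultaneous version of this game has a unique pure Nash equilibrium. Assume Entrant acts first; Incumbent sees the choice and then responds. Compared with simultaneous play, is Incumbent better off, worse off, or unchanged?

Backward induction with Entrant moving first.
- X: BR = Aggressive, leader payoff 0.
- Y: BR = Aggressive, leader payoff 11.
- Z: BR = Moderate, leader payoff 7.
Among 0, 11, 7, the best is 11 at Y. Subgame-perfect outcome: (Aggressive, Y) with payoffs (5, 11).
For the simultaneous game, intersect best replies.
Incumbent's best replies: X→Aggressive; Y→Aggressive; Z→Moderate.
Entrant's best replies: Soft→Z; Moderate→X; Aggressive→Y.
Only (Aggressive, Y) has each player best-responding; Nash payoffs (5, 11).
Incumbent earns 5 sequentially versus 5 at the Nash outcome: unchanged.

unchanged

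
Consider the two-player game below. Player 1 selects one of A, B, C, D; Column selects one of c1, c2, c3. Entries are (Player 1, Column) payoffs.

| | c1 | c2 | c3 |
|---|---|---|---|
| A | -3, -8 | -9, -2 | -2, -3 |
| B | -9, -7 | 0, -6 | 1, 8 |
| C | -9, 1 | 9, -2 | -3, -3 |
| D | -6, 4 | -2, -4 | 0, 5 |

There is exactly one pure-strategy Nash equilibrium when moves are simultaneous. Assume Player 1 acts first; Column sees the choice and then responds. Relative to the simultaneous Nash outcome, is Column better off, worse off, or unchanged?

unchanged

Solve by backward induction (Player 1 leads).
- A: Column compares -8, -2, -3 and picks c2; Player 1 would get -9.
- B: Column compares -7, -6, 8 and picks c3; Player 1 would get 1.
- C: Column compares 1, -2, -3 and picks c1; Player 1 would get -9.
- D: Column compares 4, -4, 5 and picks c3; Player 1 would get 0.
Among -9, 1, -9, 0, the best is 1 at B. Subgame-perfect outcome: (B, c3) with payoffs (1, 8).
Now find the simultaneous Nash equilibrium.
Player 1's best replies: c1→A; c2→C; c3→B.
Column's best replies: A→c2; B→c3; C→c1; D→c3.
Only (B, c3) has each player best-responding; Nash payoffs (1, 8).
Column earns 8 sequentially versus 8 at the Nash outcome: unchanged.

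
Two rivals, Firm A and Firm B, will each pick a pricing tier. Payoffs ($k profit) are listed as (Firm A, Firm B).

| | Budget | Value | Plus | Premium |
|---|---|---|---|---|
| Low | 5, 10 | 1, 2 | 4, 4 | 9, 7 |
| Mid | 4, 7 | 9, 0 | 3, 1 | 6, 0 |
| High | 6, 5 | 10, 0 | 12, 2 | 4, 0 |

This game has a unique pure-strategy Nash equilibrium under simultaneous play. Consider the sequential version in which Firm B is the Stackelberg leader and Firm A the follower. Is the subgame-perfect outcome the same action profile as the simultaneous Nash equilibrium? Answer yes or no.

no

Backward induction with Firm B moving first.
- Budget → Firm A plays High (best of 5, 4, 6); Firm B gets 5.
- Value → Firm A plays High (best of 1, 9, 10); Firm B gets 0.
- Plus → Firm A plays High (best of 4, 3, 12); Firm B gets 2.
- Premium → Firm A plays Low (best of 9, 6, 4); Firm B gets 7.
Maximizing over 5, 0, 2, 7, Firm B chooses Premium. Subgame-perfect outcome: (Low, Premium) with payoffs (9, 7).
For the simultaneous game, intersect best replies.
Firm A's best replies: Budget→High; Value→High; Plus→High; Premium→Low.
Firm B's best replies: Low→Budget; Mid→Budget; High→Budget.
Only (High, Budget) has each player best-responding; Nash payoffs (6, 5).
Sequential outcome (Low, Premium) differs from the Nash profile (High, Budget).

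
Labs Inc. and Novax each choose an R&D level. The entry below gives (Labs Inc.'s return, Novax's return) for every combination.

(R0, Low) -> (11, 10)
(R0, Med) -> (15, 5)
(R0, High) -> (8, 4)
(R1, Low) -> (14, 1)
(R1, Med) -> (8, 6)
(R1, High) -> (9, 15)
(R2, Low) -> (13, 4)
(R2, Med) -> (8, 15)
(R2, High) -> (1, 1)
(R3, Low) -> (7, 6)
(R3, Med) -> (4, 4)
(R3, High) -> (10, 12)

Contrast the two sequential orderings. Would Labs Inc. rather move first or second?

first

If Labs Inc. leads: Novax's best replies are R0→Low, R1→High, R2→Med, R3→High; Labs Inc.'s induced payoffs 11, 9, 8, 10; outcome (R0, Low), payoffs (11, 10).
If Novax leads: Labs Inc.'s best replies are Low→R1, Med→R0, High→R3; Novax's induced payoffs 1, 5, 12; outcome (R3, High), payoffs (10, 12).
Labs Inc. gets 11 moving first and 10 moving second, so Labs Inc. prefers to move first.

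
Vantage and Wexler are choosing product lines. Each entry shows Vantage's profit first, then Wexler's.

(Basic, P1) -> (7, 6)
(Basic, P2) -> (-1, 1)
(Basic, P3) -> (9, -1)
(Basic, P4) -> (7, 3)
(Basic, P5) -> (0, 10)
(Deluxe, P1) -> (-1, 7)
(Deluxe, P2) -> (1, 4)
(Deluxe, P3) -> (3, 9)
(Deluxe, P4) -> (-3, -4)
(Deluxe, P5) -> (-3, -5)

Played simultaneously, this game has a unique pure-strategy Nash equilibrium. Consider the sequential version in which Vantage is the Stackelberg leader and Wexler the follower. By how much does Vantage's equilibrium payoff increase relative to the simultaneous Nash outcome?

Backward induction with Vantage moving first.
- Basic → Wexler plays P5 (best of 6, 1, -1, 3, 10); Vantage gets 0.
- Deluxe → Wexler plays P3 (best of 7, 4, 9, -4, -5); Vantage gets 3.
Among 0, 3, the best is 3 at Deluxe. Subgame-perfect outcome: (Deluxe, P3) with payoffs (3, 9).
Now find the simultaneous Nash equilibrium.
Vantage's best replies: P1→Basic; P2→Deluxe; P3→Basic; P4→Basic; P5→Basic.
Wexler's best replies: Basic→P5; Deluxe→P3.
Only (Basic, P5) has each player best-responding; Nash payoffs (0, 10).
Vantage's commitment gain: 3 − 0 = 3.

3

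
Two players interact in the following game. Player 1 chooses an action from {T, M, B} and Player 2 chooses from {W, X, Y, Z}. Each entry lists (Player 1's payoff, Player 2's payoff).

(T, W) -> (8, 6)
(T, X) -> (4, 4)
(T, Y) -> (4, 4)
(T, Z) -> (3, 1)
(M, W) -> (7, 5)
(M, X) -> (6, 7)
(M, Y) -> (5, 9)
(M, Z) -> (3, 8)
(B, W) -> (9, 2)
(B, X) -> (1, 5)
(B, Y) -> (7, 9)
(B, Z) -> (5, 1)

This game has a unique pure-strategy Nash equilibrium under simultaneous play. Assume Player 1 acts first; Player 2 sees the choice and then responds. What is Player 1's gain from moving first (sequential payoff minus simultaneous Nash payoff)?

1

Backward induction with Player 1 moving first.
- T: BR = W, leader payoff 8.
- M: BR = Y, leader payoff 5.
- B: BR = Y, leader payoff 7.
Player 1's induced payoffs are 8, 5, 7, so Player 1 commits to T. Subgame-perfect outcome: (T, W) with payoffs (8, 6).
For the simultaneous game, intersect best replies.
Player 1's best replies: W→B; X→M; Y→B; Z→B.
Player 2's best replies: T→W; M→Y; B→Y.
Only (B, Y) has each player best-responding; Nash payoffs (7, 9).
Player 1's commitment gain: 8 − 7 = 1.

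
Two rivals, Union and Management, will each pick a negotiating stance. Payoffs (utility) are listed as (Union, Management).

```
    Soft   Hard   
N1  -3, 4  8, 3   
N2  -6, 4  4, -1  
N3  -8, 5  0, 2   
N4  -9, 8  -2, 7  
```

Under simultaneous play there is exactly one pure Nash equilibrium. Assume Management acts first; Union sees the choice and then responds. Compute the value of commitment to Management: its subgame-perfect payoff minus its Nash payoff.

0

Work backward from Union's decision.
- Soft → Union plays N1 (best of -3, -6, -8, -9); Management gets 4.
- Hard → Union plays N1 (best of 8, 4, 0, -2); Management gets 3.
Among 4, 3, the best is 4 at Soft. Subgame-perfect outcome: (N1, Soft) with payoffs (-3, 4).
Under simultaneous play:
Union's best replies: Soft→N1; Hard→N1.
Management's best replies: N1→Soft; N2→Soft; N3→Soft; N4→Soft.
The unique mutual best reply is (N1, Soft), giving (-3, 4).
Management's commitment gain: 4 − 4 = 0.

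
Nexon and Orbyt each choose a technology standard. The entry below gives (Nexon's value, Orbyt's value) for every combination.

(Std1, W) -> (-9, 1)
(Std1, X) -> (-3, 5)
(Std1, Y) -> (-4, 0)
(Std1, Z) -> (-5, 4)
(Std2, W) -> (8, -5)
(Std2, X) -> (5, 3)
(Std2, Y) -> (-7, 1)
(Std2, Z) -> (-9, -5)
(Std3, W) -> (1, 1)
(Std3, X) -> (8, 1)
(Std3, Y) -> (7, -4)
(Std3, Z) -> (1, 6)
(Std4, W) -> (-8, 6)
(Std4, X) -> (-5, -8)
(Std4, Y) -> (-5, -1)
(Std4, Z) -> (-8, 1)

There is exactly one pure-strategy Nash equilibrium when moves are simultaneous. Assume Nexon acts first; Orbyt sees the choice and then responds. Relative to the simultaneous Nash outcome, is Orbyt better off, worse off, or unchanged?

worse off

Backward induction with Nexon moving first.
- Std1: Orbyt compares 1, 5, 0, 4 and picks X; Nexon would get -3.
- Std2: Orbyt compares -5, 3, 1, -5 and picks X; Nexon would get 5.
- Std3: Orbyt compares 1, 1, -4, 6 and picks Z; Nexon would get 1.
- Std4: Orbyt compares 6, -8, -1, 1 and picks W; Nexon would get -8.
Nexon's induced payoffs are -3, 5, 1, -8, so Nexon commits to Std2. Subgame-perfect outcome: (Std2, X) with payoffs (5, 3).
Under simultaneous play:
Nexon's best replies: W→Std2; X→Std3; Y→Std3; Z→Std3.
Orbyt's best replies: Std1→X; Std2→X; Std3→Z; Std4→W.
Only (Std3, Z) has each player best-responding; Nash payoffs (1, 6).
Orbyt earns 3 sequentially versus 6 at the Nash outcome: worse off.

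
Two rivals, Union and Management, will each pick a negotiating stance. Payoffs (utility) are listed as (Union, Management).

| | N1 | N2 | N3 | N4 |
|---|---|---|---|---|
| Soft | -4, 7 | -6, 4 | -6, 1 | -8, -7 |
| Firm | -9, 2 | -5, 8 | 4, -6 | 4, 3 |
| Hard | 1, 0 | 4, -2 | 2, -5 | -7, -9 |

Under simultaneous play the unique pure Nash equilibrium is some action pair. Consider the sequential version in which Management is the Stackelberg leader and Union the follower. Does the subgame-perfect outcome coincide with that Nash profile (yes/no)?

no

Work backward from Union's decision.
- N1: BR = Hard, leader payoff 0.
- N2: BR = Hard, leader payoff -2.
- N3: BR = Firm, leader payoff -6.
- N4: BR = Firm, leader payoff 3.
Among 0, -2, -6, 3, the best is 3 at N4. Subgame-perfect outcome: (Firm, N4) with payoffs (4, 3).
Now find the simultaneous Nash equilibrium.
Union's best replies: N1→Hard; N2→Hard; N3→Firm; N4→Firm.
Management's best replies: Soft→N1; Firm→N2; Hard→N1.
Only (Hard, N1) has each player best-responding; Nash payoffs (1, 0).
Sequential outcome (Firm, N4) differs from the Nash profile (Hard, N1).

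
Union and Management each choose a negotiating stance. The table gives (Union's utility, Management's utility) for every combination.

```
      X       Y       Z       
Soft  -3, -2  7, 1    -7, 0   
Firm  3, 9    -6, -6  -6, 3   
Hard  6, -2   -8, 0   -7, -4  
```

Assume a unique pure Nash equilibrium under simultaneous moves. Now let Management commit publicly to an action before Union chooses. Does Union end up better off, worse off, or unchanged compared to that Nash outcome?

worse off

Backward induction with Management moving first.
- X: BR = Hard, leader payoff -2.
- Y: BR = Soft, leader payoff 1.
- Z: BR = Firm, leader payoff 3.
Maximizing over -2, 1, 3, Management chooses Z. Subgame-perfect outcome: (Firm, Z) with payoffs (-6, 3).
For the simultaneous game, intersect best replies.
Union's best replies: X→Hard; Y→Soft; Z→Firm.
Management's best replies: Soft→Y; Firm→X; Hard→Y.
Only (Soft, Y) has each player best-responding; Nash payoffs (7, 1).
Union earns -6 sequentially versus 7 at the Nash outcome: worse off.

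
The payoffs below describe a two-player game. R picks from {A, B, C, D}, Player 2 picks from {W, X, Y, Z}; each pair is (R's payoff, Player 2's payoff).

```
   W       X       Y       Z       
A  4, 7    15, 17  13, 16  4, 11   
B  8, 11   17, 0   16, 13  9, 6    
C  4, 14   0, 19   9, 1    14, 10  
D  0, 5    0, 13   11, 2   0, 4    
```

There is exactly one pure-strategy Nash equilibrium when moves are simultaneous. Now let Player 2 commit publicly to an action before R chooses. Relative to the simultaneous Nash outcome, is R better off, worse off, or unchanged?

unchanged

R best-responds to each possible Player 2 move:
- W → R plays B (best of 4, 8, 4, 0); Player 2 gets 11.
- X → R plays B (best of 15, 17, 0, 0); Player 2 gets 0.
- Y → R plays B (best of 13, 16, 9, 11); Player 2 gets 13.
- Z → R plays C (best of 4, 9, 14, 0); Player 2 gets 10.
Among 11, 0, 13, 10, the best is 13 at Y. Subgame-perfect outcome: (B, Y) with payoffs (16, 13).
For the simultaneous game, intersect best replies.
R's best replies: W→B; X→B; Y→B; Z→C.
Player 2's best replies: A→X; B→Y; C→X; D→X.
Only (B, Y) has each player best-responding; Nash payoffs (16, 13).
R earns 16 sequentially versus 16 at the Nash outcome: unchanged.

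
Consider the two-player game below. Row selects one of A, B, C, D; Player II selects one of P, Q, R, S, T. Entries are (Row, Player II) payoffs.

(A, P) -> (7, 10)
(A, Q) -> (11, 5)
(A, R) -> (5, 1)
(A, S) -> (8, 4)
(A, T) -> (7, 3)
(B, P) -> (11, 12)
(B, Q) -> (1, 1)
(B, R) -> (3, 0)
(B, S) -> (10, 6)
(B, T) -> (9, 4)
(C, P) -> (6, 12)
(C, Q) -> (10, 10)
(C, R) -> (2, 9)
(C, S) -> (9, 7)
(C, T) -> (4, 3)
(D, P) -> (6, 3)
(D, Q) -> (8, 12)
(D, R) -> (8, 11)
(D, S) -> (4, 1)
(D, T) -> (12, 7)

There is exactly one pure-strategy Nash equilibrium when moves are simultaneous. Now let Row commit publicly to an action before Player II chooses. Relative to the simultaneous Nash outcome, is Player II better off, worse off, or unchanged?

unchanged

Player II best-responds to each possible Row move:
- A → Player II plays P (best of 10, 5, 1, 4, 3); Row gets 7.
- B → Player II plays P (best of 12, 1, 0, 6, 4); Row gets 11.
- C → Player II plays P (best of 12, 10, 9, 7, 3); Row gets 6.
- D → Player II plays Q (best of 3, 12, 11, 1, 7); Row gets 8.
Row's induced payoffs are 7, 11, 6, 8, so Row commits to B. Subgame-perfect outcome: (B, P) with payoffs (11, 12).
For the simultaneous game, intersect best replies.
Row's best replies: P→B; Q→A; R→D; S→B; T→D.
Player II's best replies: A→P; B→P; C→P; D→Q.
The unique mutual best reply is (B, P), giving (11, 12).
Player II earns 12 sequentially versus 12 at the Nash outcome: unchanged.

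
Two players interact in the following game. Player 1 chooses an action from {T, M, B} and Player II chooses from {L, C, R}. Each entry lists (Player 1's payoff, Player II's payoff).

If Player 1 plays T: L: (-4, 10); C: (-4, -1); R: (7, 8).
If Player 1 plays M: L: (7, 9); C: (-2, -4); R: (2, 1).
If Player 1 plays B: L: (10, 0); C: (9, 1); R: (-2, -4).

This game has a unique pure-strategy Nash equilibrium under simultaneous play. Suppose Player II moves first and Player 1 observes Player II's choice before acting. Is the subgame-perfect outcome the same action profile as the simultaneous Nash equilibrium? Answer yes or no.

no

Solve by backward induction (Player II leads).
- L: Player 1 compares -4, 7, 10 and picks B; Player II would get 0.
- C: Player 1 compares -4, -2, 9 and picks B; Player II would get 1.
- R: Player 1 compares 7, 2, -2 and picks T; Player II would get 8.
Among 0, 1, 8, the best is 8 at R. Subgame-perfect outcome: (T, R) with payoffs (7, 8).
For the simultaneous game, intersect best replies.
Player 1's best replies: L→B; C→B; R→T.
Player II's best replies: T→L; M→L; B→C.
Only (B, C) has each player best-responding; Nash payoffs (9, 1).
Sequential outcome (T, R) differs from the Nash profile (B, C).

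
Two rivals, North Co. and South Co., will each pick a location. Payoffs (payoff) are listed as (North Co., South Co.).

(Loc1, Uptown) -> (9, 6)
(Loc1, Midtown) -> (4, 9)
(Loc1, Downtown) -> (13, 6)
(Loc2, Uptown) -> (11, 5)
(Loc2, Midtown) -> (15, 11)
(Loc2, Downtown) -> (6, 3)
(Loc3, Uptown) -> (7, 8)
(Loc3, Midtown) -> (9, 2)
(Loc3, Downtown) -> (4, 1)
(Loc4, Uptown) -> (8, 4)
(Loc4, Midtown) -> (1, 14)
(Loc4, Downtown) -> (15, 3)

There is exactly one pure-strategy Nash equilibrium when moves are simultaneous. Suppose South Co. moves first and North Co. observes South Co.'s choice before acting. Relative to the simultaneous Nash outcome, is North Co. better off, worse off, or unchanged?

Solve by backward induction (South Co. leads).
- Uptown: North Co. compares 9, 11, 7, 8 and picks Loc2; South Co. would get 5.
- Midtown: North Co. compares 4, 15, 9, 1 and picks Loc2; South Co. would get 11.
- Downtown: North Co. compares 13, 6, 4, 15 and picks Loc4; South Co. would get 3.
Among 5, 11, 3, the best is 11 at Midtown. Subgame-perfect outcome: (Loc2, Midtown) with payoffs (15, 11).
Under simultaneous play:
North Co.'s best replies: Uptown→Loc2; Midtown→Loc2; Downtown→Loc4.
South Co.'s best replies: Loc1→Midtown; Loc2→Midtown; Loc3→Uptown; Loc4→Midtown.
Only (Loc2, Midtown) has each player best-responding; Nash payoffs (15, 11).
North Co. earns 15 sequentially versus 15 at the Nash outcome: unchanged.

unchanged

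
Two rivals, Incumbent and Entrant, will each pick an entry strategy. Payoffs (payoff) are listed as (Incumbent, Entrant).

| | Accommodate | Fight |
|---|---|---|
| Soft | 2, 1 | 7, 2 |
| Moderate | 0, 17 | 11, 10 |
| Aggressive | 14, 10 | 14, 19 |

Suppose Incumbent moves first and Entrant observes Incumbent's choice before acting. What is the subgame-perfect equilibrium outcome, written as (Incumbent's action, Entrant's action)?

Entrant best-responds to each possible Incumbent move:
- Soft: BR = Fight, leader payoff 7.
- Moderate: BR = Accommodate, leader payoff 0.
- Aggressive: BR = Fight, leader payoff 14.
Incumbent's induced payoffs are 7, 0, 14, so Incumbent commits to Aggressive. Subgame-perfect outcome: (Aggressive, Fight) with payoffs (14, 19).

(Aggressive, Fight)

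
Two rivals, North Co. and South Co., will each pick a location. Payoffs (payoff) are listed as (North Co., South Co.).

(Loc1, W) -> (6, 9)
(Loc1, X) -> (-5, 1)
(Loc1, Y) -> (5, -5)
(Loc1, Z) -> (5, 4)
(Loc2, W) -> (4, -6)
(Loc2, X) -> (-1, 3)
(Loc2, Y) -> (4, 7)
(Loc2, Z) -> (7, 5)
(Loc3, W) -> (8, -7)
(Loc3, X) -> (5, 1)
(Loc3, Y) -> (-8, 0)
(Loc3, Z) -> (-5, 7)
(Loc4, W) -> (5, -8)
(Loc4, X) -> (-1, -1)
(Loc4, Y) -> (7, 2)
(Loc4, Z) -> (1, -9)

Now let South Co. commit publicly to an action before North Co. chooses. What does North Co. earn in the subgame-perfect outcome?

7

Backward induction with South Co. moving first.
- W → North Co. plays Loc3 (best of 6, 4, 8, 5); South Co. gets -7.
- X → North Co. plays Loc3 (best of -5, -1, 5, -1); South Co. gets 1.
- Y → North Co. plays Loc4 (best of 5, 4, -8, 7); South Co. gets 2.
- Z → North Co. plays Loc2 (best of 5, 7, -5, 1); South Co. gets 5.
South Co.'s induced payoffs are -7, 1, 2, 5, so South Co. commits to Z. Subgame-perfect outcome: (Loc2, Z) with payoffs (7, 5).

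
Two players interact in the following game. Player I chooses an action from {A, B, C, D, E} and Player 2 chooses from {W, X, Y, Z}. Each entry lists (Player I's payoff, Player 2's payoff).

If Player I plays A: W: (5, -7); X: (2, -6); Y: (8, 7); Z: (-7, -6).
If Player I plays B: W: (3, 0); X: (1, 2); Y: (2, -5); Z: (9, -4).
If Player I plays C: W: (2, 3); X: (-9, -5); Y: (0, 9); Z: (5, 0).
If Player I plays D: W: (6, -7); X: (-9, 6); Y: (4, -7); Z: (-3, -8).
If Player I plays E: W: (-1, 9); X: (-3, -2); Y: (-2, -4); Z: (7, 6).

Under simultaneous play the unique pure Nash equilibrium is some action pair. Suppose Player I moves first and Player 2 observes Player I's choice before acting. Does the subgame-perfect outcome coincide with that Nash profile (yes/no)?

Solve by backward induction (Player I leads).
- A: Player 2 compares -7, -6, 7, -6 and picks Y; Player I would get 8.
- B: Player 2 compares 0, 2, -5, -4 and picks X; Player I would get 1.
- C: Player 2 compares 3, -5, 9, 0 and picks Y; Player I would get 0.
- D: Player 2 compares -7, 6, -7, -8 and picks X; Player I would get -9.
- E: Player 2 compares 9, -2, -4, 6 and picks W; Player I would get -1.
Player I's induced payoffs are 8, 1, 0, -9, -1, so Player I commits to A. Subgame-perfect outcome: (A, Y) with payoffs (8, 7).
Under simultaneous play:
Player I's best replies: W→D; X→A; Y→A; Z→B.
Player 2's best replies: A→Y; B→X; C→Y; D→X; E→W.
The unique mutual best reply is (A, Y), giving (8, 7).
Sequential outcome (A, Y) coincides with the Nash profile (A, Y).

yes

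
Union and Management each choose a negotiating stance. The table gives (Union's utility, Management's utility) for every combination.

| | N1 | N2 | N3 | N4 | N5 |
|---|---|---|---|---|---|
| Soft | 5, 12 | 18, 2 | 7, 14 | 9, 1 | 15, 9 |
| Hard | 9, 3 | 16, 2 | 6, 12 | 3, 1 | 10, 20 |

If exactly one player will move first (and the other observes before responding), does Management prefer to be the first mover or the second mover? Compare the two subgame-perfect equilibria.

second

If Union leads: Management's best replies are Soft→N3, Hard→N5; Union's induced payoffs 7, 10; outcome (Hard, N5), payoffs (10, 20).
If Management leads: Union's best replies are N1→Hard, N2→Soft, N3→Soft, N4→Soft, N5→Soft; Management's induced payoffs 3, 2, 14, 1, 9; outcome (Soft, N3), payoffs (7, 14).
Management gets 14 moving first and 20 moving second, so Management prefers to move second.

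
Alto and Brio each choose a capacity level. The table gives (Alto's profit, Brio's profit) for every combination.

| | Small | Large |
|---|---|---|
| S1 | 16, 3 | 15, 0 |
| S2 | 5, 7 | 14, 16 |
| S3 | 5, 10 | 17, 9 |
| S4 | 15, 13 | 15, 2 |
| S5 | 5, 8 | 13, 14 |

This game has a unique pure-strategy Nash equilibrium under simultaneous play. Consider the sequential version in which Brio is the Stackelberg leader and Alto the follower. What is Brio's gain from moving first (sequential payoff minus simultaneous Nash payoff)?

6

Alto best-responds to each possible Brio move:
- Small: BR = S1, leader payoff 3.
- Large: BR = S3, leader payoff 9.
Brio's induced payoffs are 3, 9, so Brio commits to Large. Subgame-perfect outcome: (S3, Large) with payoffs (17, 9).
Under simultaneous play:
Alto's best replies: Small→S1; Large→S3.
Brio's best replies: S1→Small; S2→Large; S3→Small; S4→Small; S5→Large.
Only (S1, Small) has each player best-responding; Nash payoffs (16, 3).
Brio's commitment gain: 9 − 3 = 6.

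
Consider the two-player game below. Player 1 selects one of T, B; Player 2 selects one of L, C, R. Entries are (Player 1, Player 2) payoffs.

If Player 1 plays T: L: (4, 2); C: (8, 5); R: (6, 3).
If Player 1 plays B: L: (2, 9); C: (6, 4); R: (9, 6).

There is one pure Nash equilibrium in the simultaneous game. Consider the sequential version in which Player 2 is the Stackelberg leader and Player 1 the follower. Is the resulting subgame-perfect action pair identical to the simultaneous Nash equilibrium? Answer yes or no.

Player 1 best-responds to each possible Player 2 move:
- L: Player 1 compares 4, 2 and picks T; Player 2 would get 2.
- C: Player 1 compares 8, 6 and picks T; Player 2 would get 5.
- R: Player 1 compares 6, 9 and picks B; Player 2 would get 6.
Maximizing over 2, 5, 6, Player 2 chooses R. Subgame-perfect outcome: (B, R) with payoffs (9, 6).
Now find the simultaneous Nash equilibrium.
Player 1's best replies: L→T; C→T; R→B.
Player 2's best replies: T→C; B→L.
The unique mutual best reply is (T, C), giving (8, 5).
Sequential outcome (B, R) differs from the Nash profile (T, C).

no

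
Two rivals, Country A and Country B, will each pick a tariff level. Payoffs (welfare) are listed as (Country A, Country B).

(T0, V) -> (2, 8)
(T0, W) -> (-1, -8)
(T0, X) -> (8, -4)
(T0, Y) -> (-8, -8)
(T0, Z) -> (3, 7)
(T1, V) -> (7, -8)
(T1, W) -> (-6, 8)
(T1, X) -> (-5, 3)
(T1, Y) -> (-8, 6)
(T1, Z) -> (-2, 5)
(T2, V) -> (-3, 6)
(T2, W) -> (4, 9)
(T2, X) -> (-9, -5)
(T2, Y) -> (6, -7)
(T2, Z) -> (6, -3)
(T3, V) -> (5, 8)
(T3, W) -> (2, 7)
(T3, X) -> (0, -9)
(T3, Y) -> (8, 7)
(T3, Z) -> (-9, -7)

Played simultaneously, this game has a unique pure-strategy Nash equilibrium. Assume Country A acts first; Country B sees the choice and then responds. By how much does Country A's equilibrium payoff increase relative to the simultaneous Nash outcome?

Backward induction with Country A moving first.
- T0: BR = V, leader payoff 2.
- T1: BR = W, leader payoff -6.
- T2: BR = W, leader payoff 4.
- T3: BR = V, leader payoff 5.
Country A's induced payoffs are 2, -6, 4, 5, so Country A commits to T3. Subgame-perfect outcome: (T3, V) with payoffs (5, 8).
Under simultaneous play:
Country A's best replies: V→T1; W→T2; X→T0; Y→T3; Z→T2.
Country B's best replies: T0→V; T1→W; T2→W; T3→V.
Only (T2, W) has each player best-responding; Nash payoffs (4, 9).
Country A's commitment gain: 5 − 4 = 1.

1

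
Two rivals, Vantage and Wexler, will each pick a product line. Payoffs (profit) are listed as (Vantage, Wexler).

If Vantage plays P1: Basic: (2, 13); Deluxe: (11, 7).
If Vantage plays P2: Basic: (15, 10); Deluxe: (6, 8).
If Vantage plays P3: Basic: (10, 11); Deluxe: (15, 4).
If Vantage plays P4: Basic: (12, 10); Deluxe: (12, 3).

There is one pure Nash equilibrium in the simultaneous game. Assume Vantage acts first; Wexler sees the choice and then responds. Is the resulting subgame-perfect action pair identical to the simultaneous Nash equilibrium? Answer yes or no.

Wexler best-responds to each possible Vantage move:
- P1: BR = Basic, leader payoff 2.
- P2: BR = Basic, leader payoff 15.
- P3: BR = Basic, leader payoff 10.
- P4: BR = Basic, leader payoff 12.
Maximizing over 2, 15, 10, 12, Vantage chooses P2. Subgame-perfect outcome: (P2, Basic) with payoffs (15, 10).
For the simultaneous game, intersect best replies.
Vantage's best replies: Basic→P2; Deluxe→P3.
Wexler's best replies: P1→Basic; P2→Basic; P3→Basic; P4→Basic.
The unique mutual best reply is (P2, Basic), giving (15, 10).
Sequential outcome (P2, Basic) coincides with the Nash profile (P2, Basic).

yes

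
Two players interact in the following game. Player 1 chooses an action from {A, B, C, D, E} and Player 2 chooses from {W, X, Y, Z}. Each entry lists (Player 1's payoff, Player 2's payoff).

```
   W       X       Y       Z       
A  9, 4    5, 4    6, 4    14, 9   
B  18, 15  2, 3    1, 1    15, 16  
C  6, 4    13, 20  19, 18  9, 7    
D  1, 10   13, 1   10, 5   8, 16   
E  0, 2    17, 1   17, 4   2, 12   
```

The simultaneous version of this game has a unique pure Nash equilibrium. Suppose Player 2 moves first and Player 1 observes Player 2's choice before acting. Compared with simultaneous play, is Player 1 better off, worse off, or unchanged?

Player 1 best-responds to each possible Player 2 move:
- W → Player 1 plays B (best of 9, 18, 6, 1, 0); Player 2 gets 15.
- X → Player 1 plays E (best of 5, 2, 13, 13, 17); Player 2 gets 1.
- Y → Player 1 plays C (best of 6, 1, 19, 10, 17); Player 2 gets 18.
- Z → Player 1 plays B (best of 14, 15, 9, 8, 2); Player 2 gets 16.
Player 2's induced payoffs are 15, 1, 18, 16, so Player 2 commits to Y. Subgame-perfect outcome: (C, Y) with payoffs (19, 18).
For the simultaneous game, intersect best replies.
Player 1's best replies: W→B; X→E; Y→C; Z→B.
Player 2's best replies: A→Z; B→Z; C→X; D→Z; E→Z.
The unique mutual best reply is (B, Z), giving (15, 16).
Player 1 earns 19 sequentially versus 15 at the Nash outcome: better off.

better off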